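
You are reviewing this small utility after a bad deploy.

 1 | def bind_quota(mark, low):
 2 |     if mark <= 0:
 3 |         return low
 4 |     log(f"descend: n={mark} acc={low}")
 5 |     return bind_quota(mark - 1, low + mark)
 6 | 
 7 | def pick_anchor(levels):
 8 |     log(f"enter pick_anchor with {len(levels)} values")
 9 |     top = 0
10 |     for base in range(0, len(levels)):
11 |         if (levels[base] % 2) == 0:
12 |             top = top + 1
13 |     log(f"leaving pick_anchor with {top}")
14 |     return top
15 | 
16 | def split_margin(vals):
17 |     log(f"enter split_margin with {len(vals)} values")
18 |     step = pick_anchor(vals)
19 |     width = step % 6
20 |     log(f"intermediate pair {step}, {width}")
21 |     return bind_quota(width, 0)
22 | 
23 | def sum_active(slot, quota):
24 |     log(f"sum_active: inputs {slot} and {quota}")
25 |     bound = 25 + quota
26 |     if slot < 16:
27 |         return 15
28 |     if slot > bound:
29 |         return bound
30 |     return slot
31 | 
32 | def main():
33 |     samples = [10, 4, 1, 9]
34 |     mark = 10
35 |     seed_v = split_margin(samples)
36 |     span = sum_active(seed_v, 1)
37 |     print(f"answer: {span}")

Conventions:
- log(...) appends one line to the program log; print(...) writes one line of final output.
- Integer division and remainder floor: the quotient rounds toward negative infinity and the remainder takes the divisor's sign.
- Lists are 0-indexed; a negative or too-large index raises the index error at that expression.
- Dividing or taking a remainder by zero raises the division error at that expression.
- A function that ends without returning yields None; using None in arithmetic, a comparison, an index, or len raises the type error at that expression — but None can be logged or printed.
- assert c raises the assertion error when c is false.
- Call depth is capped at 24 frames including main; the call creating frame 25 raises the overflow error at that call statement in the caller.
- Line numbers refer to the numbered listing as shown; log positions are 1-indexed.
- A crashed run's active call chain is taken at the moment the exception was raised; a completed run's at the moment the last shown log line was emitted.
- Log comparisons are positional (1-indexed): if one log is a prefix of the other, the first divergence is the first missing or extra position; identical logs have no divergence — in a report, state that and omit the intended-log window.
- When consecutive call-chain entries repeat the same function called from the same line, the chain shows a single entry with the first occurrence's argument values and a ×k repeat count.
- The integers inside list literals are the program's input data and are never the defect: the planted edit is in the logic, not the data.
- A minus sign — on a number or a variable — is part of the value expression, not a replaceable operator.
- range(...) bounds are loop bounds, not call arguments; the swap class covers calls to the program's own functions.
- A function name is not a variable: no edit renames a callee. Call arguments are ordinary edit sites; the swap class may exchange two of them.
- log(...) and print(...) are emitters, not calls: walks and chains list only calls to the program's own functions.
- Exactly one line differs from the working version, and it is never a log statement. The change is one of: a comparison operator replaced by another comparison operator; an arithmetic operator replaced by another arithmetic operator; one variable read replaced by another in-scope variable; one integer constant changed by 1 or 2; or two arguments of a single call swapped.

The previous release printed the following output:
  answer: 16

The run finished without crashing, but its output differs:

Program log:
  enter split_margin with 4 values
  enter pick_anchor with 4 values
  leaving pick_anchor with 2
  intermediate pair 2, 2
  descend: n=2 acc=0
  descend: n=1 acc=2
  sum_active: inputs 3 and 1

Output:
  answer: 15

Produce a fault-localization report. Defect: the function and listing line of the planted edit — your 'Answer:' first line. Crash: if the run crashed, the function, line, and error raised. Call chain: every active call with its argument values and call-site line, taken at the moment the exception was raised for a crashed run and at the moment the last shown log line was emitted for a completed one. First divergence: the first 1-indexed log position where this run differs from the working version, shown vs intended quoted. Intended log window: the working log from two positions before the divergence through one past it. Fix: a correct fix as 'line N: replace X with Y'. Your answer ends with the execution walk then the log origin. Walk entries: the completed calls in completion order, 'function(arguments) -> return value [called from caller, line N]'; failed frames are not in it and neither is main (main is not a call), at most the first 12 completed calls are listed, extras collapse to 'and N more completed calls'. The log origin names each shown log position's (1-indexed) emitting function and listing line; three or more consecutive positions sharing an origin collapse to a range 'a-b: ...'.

Answer: the defect is in sum_active at line 27.
The tell: Nothing in the log betrays the bug — only the output does.
Call chain: main -> sum_active(3, 1) (called at line 36).
First divergence: none — the logs agree in full.
Execution walk:
  pick_anchor([10, 4, 1, 9]) -> 2  [called from split_margin, line 18]
  bind_quota(0, 3) -> 3  [called from bind_quota, line 5]
  bind_quota(1, 2) -> 3  [called from bind_quota, line 5]
  bind_quota(2, 0) -> 3  [called from split_margin, line 21]
  split_margin([10, 4, 1, 9]) -> 3  [called from main, line 35]
  sum_active(3, 1) -> 15  [called from main, line 36]
Log origin:
  1 — split_margin, line 17
  2 — pick_anchor, line 8
  3 — pick_anchor, line 13
  4 — split_margin, line 20
  5 — bind_quota, line 4
  6 — bind_quota, line 4
  7 — sum_active, line 24
A correct fix: line 27: replace `15` with `16`.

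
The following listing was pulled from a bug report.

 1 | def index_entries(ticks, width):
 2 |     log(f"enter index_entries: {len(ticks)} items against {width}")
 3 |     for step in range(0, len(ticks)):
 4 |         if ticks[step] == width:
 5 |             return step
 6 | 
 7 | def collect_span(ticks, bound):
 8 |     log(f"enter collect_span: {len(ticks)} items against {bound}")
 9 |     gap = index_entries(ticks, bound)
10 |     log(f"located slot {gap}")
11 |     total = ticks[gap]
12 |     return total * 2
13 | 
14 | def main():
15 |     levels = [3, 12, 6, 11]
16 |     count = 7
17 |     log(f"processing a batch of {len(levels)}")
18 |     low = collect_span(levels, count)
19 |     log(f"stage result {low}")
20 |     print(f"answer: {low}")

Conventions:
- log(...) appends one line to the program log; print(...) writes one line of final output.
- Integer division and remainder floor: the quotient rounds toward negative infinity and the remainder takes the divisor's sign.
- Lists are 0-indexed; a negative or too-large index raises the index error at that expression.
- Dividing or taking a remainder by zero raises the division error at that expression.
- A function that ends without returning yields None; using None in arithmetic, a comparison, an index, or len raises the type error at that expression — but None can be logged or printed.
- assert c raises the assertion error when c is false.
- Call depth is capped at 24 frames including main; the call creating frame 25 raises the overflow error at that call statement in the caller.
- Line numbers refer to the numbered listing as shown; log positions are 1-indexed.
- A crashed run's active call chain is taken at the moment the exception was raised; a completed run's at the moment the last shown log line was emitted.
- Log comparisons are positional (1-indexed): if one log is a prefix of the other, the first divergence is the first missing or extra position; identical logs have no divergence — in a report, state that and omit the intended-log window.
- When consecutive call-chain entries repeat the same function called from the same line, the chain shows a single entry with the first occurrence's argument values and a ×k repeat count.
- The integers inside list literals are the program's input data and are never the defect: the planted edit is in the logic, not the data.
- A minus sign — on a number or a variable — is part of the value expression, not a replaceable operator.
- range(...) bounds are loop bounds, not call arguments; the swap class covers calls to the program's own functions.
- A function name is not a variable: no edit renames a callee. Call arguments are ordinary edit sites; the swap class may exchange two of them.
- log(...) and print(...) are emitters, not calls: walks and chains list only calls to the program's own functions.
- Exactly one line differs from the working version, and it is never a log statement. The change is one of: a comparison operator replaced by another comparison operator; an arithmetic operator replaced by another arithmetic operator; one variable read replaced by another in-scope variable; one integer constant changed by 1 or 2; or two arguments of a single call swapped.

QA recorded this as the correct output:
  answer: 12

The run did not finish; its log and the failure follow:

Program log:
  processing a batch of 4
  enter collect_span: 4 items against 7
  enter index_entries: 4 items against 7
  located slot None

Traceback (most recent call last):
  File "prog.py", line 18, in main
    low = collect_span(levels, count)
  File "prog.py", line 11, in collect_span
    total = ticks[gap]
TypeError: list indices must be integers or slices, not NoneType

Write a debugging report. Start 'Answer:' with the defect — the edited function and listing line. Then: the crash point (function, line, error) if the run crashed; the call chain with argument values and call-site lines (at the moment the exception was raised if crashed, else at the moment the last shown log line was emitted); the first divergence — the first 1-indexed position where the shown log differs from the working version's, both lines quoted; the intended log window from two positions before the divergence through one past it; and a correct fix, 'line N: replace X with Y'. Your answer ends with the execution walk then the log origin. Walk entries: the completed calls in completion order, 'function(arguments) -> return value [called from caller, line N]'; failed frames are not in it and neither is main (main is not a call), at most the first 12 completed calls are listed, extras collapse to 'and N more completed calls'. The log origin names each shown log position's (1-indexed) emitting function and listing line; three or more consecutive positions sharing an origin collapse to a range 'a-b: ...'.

Answer: the defect is in main at line 16.
Key observation: The log first diverges at position 2: the faulty run prints 'enter collect_span: 4 items against 7' where the working version prints 'enter collect_span: 4 items against 6'.
Crash: collect_span, line 11, TypeError.
Call chain: main -> collect_span([3, 12, 6, 11], 7) (called at line 18).
First divergence: position 2 — the shown line 'enter collect_span: 4 items against 7' should read 'enter collect_span: 4 items against 6'.
Intended log window:
  1: processing a batch of 4
  2: enter collect_span: 4 items against 6
  3: enter index_entries: 4 items against 6
Execution walk:
  index_entries([3, 12, 6, 11], 7) -> None  [called from collect_span, line 9]
Log line origins:
  1: from main, line 17
  2: from collect_span, line 8
  3: from index_entries, line 2
  4: from collect_span, line 10
A correct fix: line 16: replace `7` with `6`.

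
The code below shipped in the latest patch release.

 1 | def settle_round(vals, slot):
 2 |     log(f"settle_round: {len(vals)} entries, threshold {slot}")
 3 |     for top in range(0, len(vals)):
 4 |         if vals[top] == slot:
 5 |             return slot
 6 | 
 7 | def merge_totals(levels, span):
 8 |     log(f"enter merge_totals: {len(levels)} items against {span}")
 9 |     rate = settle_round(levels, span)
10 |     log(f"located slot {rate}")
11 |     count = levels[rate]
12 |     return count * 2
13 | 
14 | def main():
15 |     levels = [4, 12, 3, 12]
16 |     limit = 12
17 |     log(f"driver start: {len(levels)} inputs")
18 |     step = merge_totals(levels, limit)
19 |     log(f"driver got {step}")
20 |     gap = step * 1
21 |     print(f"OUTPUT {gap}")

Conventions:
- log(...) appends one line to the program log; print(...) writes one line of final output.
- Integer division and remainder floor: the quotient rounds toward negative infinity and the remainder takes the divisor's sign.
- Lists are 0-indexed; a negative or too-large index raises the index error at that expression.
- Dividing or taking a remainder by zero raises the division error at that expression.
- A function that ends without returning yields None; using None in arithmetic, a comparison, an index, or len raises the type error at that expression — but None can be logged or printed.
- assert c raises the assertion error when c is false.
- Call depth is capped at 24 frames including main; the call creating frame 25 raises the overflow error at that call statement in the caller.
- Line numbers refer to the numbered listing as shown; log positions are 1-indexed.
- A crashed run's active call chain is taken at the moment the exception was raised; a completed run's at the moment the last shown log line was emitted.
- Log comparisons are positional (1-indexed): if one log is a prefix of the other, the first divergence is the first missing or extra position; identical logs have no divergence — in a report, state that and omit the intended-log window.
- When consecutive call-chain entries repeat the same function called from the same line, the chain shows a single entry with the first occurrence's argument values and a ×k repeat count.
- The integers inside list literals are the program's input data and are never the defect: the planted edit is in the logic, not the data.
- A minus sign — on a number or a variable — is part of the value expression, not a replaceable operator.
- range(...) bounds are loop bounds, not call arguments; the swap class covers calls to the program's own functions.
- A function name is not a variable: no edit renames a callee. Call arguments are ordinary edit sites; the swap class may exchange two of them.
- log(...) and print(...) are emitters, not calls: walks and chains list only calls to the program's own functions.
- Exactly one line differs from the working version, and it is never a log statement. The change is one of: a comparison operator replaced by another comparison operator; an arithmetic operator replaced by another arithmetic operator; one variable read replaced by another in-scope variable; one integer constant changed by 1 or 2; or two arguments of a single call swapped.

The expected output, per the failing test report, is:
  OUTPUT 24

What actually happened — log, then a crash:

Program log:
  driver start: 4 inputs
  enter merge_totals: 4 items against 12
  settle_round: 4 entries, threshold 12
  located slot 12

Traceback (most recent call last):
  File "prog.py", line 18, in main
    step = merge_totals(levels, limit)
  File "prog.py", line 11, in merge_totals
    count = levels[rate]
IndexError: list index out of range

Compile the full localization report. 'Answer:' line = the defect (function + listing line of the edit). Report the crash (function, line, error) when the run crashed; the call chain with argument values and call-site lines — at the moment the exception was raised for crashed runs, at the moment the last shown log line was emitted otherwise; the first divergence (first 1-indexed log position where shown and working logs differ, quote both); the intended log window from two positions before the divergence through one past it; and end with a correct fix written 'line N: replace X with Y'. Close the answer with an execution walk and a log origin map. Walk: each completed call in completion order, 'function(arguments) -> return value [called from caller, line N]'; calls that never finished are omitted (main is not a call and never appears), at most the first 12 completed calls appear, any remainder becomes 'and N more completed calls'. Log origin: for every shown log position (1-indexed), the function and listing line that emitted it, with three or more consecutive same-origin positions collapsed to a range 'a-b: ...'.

Answer: the defect is in settle_round at line 5.
Key observation: The log first diverges at position 4: the faulty run prints 'located slot 12' where the working version prints 'located slot 1'.
Crash: merge_totals, line 11, IndexError.
Call chain: main -> merge_totals([4, 12, 3, 12], 12) (called at line 18).
First divergence: position 4; shown 'located slot 12' vs intended 'located slot 1'.
Intended log window:
  2: enter merge_totals: 4 items against 12
  3: settle_round: 4 entries, threshold 12
  4: located slot 1
  5: driver got 24
Execution walk:
  settle_round([4, 12, 3, 12], 12) -> 12  [called from merge_totals, line 9]
Log origins:
  1: emitted by main (line 17)
  2: emitted by merge_totals (line 8)
  3: emitted by settle_round (line 2)
  4: emitted by merge_totals (line 10)
A correct fix: line 5: replace `slot` with `top`.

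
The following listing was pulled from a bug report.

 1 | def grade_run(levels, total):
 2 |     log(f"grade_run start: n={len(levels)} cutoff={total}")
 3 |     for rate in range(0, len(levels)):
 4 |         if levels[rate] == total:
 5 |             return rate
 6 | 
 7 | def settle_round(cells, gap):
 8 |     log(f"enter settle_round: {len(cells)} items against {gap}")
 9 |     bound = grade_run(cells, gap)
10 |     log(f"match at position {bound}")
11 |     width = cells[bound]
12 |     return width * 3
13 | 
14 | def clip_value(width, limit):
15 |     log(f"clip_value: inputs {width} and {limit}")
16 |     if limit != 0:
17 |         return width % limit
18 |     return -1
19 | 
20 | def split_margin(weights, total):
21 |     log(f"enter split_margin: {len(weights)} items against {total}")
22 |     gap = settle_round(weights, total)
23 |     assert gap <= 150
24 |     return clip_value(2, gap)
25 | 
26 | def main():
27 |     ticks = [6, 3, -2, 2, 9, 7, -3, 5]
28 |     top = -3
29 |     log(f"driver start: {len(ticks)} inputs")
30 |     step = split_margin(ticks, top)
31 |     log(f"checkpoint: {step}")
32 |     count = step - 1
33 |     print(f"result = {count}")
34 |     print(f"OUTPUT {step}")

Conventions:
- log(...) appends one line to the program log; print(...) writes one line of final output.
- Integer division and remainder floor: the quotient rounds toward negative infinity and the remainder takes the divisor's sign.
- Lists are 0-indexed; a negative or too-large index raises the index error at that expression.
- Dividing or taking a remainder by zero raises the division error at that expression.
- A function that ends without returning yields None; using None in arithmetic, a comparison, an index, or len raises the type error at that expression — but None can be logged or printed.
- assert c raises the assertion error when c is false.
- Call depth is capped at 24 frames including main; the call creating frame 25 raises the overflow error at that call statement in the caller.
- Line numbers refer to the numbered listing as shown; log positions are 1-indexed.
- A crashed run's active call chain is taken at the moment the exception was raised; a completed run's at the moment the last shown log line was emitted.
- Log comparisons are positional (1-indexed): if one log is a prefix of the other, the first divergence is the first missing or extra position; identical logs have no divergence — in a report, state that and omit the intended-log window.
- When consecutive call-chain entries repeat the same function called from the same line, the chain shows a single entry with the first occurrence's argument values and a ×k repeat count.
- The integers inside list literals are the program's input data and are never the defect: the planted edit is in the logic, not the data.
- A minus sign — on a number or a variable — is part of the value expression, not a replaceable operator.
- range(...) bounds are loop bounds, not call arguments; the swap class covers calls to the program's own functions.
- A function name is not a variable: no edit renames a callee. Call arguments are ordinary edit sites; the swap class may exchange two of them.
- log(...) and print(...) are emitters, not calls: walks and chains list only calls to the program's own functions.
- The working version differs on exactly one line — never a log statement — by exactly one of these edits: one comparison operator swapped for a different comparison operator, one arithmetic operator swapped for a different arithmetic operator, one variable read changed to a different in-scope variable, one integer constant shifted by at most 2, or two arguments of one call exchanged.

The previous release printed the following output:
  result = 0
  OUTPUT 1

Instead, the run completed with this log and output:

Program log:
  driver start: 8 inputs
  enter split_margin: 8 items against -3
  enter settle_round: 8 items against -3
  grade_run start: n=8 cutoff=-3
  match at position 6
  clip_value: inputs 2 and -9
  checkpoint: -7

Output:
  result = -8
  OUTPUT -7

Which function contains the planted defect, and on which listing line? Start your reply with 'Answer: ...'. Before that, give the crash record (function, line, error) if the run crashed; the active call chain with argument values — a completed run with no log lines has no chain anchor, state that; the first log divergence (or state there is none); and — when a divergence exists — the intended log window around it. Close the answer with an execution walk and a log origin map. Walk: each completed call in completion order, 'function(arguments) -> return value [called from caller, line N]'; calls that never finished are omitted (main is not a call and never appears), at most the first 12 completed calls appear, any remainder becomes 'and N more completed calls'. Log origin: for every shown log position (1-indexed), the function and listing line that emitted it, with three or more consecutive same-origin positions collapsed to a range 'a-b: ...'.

Answer: the defect is in split_margin at line 24.
The tell: The earliest visible damage is log position 6 — 'clip_value: inputs 2 and -9' rather than the intended 'clip_value: inputs -9 and 2'.
Call chain: main.
First divergence: position 6 — shown 'clip_value: inputs 2 and -9', intended 'clip_value: inputs -9 and 2'.
Intended log window:
  4: grade_run start: n=8 cutoff=-3
  5: match at position 6
  6: clip_value: inputs -9 and 2
  7: checkpoint: 1
Execution walk:
  grade_run([6, 3, -2, 2, 9, 7, -3, 5], -3) -> 6  [called from settle_round, line 9]
  settle_round([6, 3, -2, 2, 9, 7, -3, 5], -3) -> -9  [called from split_margin, line 22]
  clip_value(2, -9) -> -7  [called from split_margin, line 24]
  split_margin([6, 3, -2, 2, 9, 7, -3, 5], -3) -> -7  [called from main, line 30]
Log origins:
  1 — main, line 29
  2 — split_margin, line 21
  3 — settle_round, line 8
  4 — grade_run, line 2
  5 — settle_round, line 10
  6 — clip_value, line 15
  7 — main, line 31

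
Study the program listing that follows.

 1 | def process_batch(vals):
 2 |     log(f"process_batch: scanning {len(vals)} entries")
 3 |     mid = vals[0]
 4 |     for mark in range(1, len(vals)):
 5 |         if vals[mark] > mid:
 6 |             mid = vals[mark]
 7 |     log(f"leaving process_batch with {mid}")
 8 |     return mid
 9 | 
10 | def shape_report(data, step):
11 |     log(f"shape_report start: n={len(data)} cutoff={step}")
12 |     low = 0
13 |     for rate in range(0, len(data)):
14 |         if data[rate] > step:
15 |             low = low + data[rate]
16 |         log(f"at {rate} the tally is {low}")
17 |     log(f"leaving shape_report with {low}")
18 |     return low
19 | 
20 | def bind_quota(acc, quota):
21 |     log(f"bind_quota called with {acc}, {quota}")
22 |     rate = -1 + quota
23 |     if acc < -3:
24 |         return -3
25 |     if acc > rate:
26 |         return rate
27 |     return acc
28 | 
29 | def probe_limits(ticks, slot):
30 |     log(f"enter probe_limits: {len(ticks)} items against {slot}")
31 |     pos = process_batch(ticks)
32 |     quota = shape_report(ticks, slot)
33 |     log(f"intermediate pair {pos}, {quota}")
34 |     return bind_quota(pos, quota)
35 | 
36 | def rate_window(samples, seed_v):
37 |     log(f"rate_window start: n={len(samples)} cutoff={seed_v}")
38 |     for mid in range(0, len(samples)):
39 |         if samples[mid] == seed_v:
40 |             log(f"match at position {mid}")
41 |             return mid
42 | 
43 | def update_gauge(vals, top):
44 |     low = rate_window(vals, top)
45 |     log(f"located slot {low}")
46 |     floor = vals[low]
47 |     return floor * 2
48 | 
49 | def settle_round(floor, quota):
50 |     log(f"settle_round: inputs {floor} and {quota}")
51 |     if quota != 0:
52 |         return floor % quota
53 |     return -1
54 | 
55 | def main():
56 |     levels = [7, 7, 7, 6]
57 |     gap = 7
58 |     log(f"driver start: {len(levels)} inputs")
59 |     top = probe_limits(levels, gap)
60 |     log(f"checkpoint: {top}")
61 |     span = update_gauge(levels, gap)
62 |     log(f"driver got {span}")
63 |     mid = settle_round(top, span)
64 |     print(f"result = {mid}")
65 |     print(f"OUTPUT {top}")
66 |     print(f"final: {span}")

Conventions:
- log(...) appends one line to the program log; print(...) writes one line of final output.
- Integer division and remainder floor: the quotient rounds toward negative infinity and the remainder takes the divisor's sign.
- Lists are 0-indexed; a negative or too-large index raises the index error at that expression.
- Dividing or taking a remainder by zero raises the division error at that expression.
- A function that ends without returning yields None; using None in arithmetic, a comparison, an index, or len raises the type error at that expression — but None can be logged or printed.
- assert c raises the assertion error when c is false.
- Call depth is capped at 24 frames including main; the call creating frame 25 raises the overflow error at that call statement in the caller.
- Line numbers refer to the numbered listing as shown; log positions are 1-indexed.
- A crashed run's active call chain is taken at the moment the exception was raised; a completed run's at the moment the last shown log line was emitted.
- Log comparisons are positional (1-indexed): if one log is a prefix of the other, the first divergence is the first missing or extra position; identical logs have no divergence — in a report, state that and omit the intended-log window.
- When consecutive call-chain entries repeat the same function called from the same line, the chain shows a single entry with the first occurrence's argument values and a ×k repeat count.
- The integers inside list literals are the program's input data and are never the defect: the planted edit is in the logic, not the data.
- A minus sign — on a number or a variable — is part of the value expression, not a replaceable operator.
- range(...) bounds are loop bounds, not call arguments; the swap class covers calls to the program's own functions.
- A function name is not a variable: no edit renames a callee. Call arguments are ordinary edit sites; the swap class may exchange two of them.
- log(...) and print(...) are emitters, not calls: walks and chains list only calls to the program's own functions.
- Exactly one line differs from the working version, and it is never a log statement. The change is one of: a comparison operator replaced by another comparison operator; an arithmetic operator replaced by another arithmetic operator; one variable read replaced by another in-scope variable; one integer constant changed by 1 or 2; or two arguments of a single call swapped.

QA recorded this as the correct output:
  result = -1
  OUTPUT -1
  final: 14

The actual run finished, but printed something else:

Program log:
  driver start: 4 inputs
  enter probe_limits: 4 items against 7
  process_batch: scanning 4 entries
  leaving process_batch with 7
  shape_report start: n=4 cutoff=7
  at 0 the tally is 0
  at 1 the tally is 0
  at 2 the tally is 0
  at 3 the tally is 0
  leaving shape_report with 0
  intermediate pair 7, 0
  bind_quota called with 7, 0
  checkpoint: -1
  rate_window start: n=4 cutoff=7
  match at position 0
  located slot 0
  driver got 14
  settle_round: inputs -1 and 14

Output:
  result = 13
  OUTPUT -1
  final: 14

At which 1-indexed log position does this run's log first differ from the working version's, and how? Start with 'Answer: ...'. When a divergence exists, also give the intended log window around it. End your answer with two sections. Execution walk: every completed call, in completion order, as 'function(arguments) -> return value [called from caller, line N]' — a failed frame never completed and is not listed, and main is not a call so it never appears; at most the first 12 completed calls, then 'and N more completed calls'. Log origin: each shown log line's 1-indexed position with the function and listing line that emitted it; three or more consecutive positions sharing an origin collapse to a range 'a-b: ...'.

Answer: there is none — every log position agrees.
Execution walk:
  process_batch([7, 7, 7, 6]) -> 7  [called from probe_limits, line 31]
  shape_report([7, 7, 7, 6], 7) -> 0  [called from probe_limits, line 32]
  bind_quota(7, 0) -> -1  [called from probe_limits, line 34]
  probe_limits([7, 7, 7, 6], 7) -> -1  [called from main, line 59]
  rate_window([7, 7, 7, 6], 7) -> 0  [called from update_gauge, line 44]
  update_gauge([7, 7, 7, 6], 7) -> 14  [called from main, line 61]
  settle_round(-1, 14) -> 13  [called from main, line 63]
Log origin:
  1: emitted by main (line 58)
  2: emitted by probe_limits (line 30)
  3: emitted by process_batch (line 2)
  4: emitted by process_batch (line 7)
  5: emitted by shape_report (line 11)
  6-9: emitted by shape_report (line 16)
  10: emitted by shape_report (line 17)
  11: emitted by probe_limits (line 33)
  12: emitted by bind_quota (line 21)
  13: emitted by main (line 60)
  14: emitted by rate_window (line 37)
  15: emitted by rate_window (line 40)
  16: emitted by update_gauge (line 45)
  17: emitted by main (line 62)
  18: emitted by settle_round (line 50)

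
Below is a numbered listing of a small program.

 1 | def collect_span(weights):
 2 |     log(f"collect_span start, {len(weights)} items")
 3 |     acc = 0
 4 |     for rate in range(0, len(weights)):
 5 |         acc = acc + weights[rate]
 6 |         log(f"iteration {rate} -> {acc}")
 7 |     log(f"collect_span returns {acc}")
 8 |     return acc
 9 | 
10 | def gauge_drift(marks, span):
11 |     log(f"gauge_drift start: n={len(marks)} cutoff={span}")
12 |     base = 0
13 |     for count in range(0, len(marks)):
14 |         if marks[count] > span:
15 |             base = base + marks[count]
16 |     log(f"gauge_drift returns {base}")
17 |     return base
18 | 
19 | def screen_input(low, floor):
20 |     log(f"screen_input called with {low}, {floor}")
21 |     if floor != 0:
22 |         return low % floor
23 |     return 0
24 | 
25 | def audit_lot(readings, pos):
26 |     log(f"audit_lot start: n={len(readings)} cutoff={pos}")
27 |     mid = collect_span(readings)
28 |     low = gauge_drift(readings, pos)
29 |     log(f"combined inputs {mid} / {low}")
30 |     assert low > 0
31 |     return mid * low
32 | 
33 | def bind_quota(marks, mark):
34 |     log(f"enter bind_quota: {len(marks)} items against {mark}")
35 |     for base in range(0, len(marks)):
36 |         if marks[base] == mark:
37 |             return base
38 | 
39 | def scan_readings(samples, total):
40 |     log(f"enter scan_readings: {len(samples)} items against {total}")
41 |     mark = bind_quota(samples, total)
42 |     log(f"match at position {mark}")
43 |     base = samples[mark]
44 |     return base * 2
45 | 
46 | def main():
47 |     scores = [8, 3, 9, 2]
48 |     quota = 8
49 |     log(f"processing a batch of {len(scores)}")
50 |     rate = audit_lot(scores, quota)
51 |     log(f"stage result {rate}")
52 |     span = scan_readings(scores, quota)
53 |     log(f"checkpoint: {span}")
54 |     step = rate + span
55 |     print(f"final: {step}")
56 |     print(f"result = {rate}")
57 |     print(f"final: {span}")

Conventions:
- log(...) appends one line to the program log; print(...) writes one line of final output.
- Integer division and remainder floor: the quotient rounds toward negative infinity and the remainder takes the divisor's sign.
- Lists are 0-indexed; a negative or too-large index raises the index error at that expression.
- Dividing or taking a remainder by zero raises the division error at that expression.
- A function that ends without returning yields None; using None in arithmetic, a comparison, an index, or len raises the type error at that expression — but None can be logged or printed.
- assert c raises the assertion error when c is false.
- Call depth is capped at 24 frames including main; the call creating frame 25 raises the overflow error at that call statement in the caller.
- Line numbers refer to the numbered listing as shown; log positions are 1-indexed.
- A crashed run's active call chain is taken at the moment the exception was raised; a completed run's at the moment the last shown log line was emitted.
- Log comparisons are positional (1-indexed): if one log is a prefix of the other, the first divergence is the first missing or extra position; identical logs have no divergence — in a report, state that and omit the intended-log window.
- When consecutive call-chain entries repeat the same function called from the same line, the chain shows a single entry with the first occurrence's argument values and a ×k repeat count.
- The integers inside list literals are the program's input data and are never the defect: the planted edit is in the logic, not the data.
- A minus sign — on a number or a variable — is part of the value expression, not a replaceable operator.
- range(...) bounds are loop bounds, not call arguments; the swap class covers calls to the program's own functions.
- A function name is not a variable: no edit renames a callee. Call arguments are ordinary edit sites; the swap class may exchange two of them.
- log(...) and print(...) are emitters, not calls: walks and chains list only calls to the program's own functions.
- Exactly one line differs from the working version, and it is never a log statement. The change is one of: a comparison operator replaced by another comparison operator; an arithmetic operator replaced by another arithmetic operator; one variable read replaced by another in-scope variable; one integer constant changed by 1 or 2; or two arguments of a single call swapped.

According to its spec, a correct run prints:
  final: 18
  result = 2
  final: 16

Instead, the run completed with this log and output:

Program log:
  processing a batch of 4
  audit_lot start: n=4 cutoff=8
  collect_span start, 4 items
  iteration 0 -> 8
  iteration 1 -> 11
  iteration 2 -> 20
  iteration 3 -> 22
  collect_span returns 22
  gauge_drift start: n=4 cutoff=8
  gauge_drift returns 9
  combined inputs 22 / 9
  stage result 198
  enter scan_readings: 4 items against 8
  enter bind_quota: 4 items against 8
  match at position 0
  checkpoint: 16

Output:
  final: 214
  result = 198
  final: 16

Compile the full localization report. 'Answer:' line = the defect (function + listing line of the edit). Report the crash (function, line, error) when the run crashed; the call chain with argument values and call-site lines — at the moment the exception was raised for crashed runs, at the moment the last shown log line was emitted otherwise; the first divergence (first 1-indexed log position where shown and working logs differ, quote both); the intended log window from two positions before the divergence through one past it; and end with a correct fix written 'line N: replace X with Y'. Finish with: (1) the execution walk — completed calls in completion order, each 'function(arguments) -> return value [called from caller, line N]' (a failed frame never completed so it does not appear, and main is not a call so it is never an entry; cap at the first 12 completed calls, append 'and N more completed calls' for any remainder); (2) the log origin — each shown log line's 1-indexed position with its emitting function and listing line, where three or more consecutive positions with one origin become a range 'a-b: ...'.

Answer: the defect is in audit_lot at line 31.
Core observation: The earliest visible damage is log position 12 — 'stage result 198' rather than the intended 'stage result 2'.
Call chain: main.
First divergence: position 12 — shown 'stage result 198', intended 'stage result 2'.
Intended log window:
  10: gauge_drift returns 9
  11: combined inputs 22 / 9
  12: stage result 2
  13: enter scan_readings: 4 items against 8
Execution walk:
  collect_span([8, 3, 9, 2]) -> 22  [called from audit_lot, line 27]
  gauge_drift([8, 3, 9, 2], 8) -> 9  [called from audit_lot, line 28]
  audit_lot([8, 3, 9, 2], 8) -> 198  [called from main, line 50]
  bind_quota([8, 3, 9, 2], 8) -> 0  [called from scan_readings, line 41]
  scan_readings([8, 3, 9, 2], 8) -> 16  [called from main, line 52]
Log origins:
  1: emitted by main (line 49)
  2: emitted by audit_lot (line 26)
  3: emitted by collect_span (line 2)
  4-7: emitted by collect_span (line 6)
  8: emitted by collect_span (line 7)
  9: emitted by gauge_drift (line 11)
  10: emitted by gauge_drift (line 16)
  11: emitted by audit_lot (line 29)
  12: emitted by main (line 51)
  13: emitted by scan_readings (line 40)
  14: emitted by bind_quota (line 34)
  15: emitted by scan_readings (line 42)
  16: emitted by main (line 53)
A correct fix: line 31: replace `*` with `//`.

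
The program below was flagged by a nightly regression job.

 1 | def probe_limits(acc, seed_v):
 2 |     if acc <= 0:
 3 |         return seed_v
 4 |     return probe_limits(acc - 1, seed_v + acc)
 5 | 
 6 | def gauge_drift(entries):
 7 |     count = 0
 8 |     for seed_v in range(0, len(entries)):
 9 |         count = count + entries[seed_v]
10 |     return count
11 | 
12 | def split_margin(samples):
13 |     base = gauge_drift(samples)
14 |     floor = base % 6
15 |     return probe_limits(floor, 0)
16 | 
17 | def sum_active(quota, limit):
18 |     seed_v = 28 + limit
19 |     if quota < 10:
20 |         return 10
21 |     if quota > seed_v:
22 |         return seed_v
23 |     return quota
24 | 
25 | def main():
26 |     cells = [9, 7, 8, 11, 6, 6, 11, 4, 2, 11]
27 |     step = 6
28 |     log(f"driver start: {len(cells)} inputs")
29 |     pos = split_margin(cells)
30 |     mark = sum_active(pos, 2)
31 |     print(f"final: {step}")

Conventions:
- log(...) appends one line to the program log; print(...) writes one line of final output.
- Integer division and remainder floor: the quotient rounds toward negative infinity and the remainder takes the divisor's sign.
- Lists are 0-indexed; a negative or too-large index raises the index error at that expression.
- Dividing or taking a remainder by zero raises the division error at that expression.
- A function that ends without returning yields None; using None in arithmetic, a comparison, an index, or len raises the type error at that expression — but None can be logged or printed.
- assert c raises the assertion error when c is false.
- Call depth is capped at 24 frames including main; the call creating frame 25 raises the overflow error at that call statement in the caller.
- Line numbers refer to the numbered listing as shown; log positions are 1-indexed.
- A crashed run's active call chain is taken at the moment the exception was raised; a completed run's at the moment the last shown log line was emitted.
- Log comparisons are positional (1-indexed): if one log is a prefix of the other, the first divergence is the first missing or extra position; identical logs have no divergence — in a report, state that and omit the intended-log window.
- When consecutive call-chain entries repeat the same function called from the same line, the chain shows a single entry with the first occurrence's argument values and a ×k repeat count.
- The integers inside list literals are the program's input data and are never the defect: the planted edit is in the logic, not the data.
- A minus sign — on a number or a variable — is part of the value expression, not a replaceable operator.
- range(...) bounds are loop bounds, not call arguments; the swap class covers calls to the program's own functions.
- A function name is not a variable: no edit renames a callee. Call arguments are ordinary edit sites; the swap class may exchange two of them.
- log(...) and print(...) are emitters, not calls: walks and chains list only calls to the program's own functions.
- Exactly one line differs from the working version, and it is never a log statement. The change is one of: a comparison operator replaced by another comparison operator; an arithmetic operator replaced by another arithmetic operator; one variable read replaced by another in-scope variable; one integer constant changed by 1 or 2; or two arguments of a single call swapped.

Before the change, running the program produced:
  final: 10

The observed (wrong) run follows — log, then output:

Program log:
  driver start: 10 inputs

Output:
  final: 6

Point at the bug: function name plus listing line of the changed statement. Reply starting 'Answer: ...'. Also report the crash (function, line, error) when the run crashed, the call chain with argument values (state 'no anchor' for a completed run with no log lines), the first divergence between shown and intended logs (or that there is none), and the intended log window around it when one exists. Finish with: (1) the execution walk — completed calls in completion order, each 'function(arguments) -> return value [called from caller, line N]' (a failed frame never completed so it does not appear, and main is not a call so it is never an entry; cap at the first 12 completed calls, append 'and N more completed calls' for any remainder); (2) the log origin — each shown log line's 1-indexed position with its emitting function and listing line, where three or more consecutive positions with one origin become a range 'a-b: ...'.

Answer: the defect is in main at line 31.
The tell: Every logged value matches the working version; the printed result is what differs.
Call chain: main.
First divergence: none — the logs agree in full.
Execution walk:
  gauge_drift([9, 7, 8, 11, 6, 6, 11, 4, 2, 11]) -> 75  [called from split_margin, line 13]
  probe_limits(0, 6) -> 6  [called from probe_limits, line 4]
  probe_limits(1, 5) -> 6  [called from probe_limits, line 4]
  probe_limits(2, 3) -> 6  [called from probe_limits, line 4]
  probe_limits(3, 0) -> 6  [called from split_margin, line 15]
  split_margin([9, 7, 8, 11, 6, 6, 11, 4, 2, 11]) -> 6  [called from main, line 29]
  sum_active(6, 2) -> 10  [called from main, line 30]
Origin of each log line:
  1: emitted by main (line 28)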